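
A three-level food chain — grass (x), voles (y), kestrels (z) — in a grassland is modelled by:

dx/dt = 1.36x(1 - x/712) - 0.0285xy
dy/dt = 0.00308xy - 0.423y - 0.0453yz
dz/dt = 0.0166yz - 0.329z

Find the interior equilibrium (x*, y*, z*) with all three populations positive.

x* ≈ 416, y* ≈ 19.8, z* ≈ 19

From dz/dt = 0: 0.0166y* = 0.329, so y* = 19.8.
From dx/dt = 0: 1.36(1 - x*/712) = 0.0285·19.8, giving x* = 712·(1 - 0.415) = 416.
From dy/dt = 0: 0.00308·416 - 0.423 = 0.0453z*, so z* = 0.859/0.0453 = 19.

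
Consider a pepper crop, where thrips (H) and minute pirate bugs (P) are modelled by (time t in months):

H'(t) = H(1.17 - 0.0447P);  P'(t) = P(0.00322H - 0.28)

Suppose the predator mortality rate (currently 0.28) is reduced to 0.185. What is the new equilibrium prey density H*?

H* ≈ 57.5

At the interior fixed point, setting dP/dt = 0 with P > 0 fixes H* = (predator death rate)/(HP coefficient) — independent of the other coefficients.
With the change, H* = 0.185/0.00322 = 57.5; it falls from 87.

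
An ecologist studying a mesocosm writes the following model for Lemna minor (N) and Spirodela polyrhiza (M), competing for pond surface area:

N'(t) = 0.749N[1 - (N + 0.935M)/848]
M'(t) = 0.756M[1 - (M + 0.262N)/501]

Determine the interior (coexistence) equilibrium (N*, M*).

N* ≈ 503, M* ≈ 369

Setting both brackets to zero gives the nullclines N + 0.935M = 848 and 0.262N + M = 501.
Substituting M = 501 - 0.262N into the first: N(1 - 0.935·0.262) = 848 - 0.935·501.
So N* = 380/0.755 = 503, and then M* = 501 - 0.262·503 = 369.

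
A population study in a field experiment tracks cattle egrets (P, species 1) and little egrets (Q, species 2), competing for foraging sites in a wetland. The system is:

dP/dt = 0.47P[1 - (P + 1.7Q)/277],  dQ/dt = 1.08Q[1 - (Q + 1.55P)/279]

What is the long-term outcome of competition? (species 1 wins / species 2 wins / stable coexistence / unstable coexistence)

Compare the nullcline intercepts: K1/α12 = 277/1.7 = 163 < K2 = 279; K2/α21 = 279/1.55 = 180 < K1 = 277.
Since both are reversed, neither can invade when rare; the interior point is a saddle.

unstable coexistence (outcome depends on initial conditions)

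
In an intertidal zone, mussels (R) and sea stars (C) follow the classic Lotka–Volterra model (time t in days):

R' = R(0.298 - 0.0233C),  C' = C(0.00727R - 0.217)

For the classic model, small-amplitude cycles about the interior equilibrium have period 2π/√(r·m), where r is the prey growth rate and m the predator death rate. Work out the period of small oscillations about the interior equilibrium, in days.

T ≈ 24.7 days

Here r = 0.298 and m = 0.217, so r·m = 0.0647.
ω = √0.0647 = 0.254 per day, hence T = 2π/ω ≈ 24.7 days.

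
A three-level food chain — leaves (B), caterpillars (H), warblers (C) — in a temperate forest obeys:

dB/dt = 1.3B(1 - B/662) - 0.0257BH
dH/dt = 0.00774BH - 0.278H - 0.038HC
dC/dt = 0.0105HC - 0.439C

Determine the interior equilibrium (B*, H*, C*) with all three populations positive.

B* ≈ 115, H* ≈ 41.8, C* ≈ 16.1

From dC/dt = 0: 0.0105H* = 0.439, so H* = 41.8.
From dB/dt = 0: 1.3(1 - B*/662) = 0.0257·41.8, giving B* = 662·(1 - 0.827) = 115.
From dH/dt = 0: 0.00774·115 - 0.278 = 0.038C*, so C* = 0.611/0.038 = 16.1.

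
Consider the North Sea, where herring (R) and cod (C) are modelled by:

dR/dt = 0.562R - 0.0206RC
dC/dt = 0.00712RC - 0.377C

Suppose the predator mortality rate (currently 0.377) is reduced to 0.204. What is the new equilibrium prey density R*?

R* ≈ 28.7

At the interior fixed point, setting dC/dt = 0 with C > 0 fixes R* = (predator death rate)/(RC coefficient) — independent of the other coefficients.
With the change, R* = 0.204/0.00712 = 28.7; it falls from 52.9.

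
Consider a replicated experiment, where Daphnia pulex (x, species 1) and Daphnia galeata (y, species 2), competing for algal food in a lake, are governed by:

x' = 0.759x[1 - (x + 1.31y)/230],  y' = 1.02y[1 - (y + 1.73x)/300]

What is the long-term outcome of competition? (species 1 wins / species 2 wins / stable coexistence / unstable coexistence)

Compare the nullcline intercepts: K1/α12 = 230/1.31 = 176 < K2 = 300; K2/α21 = 300/1.73 = 173 < K1 = 230.
Since both are reversed, neither can invade when rare; the interior point is a saddle.

unstable coexistence (outcome depends on initial conditions)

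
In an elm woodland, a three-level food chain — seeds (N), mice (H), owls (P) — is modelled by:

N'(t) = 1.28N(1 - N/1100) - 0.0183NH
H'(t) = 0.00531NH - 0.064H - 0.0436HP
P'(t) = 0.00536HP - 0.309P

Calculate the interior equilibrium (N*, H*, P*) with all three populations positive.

From dP/dt = 0: 0.00536H* = 0.309, so H* = 57.6.
From dN/dt = 0: 1.28(1 - N*/1100) = 0.0183·57.6, giving N* = 1100·(1 - 0.824) = 193.
From dH/dt = 0: 0.00531·193 - 0.064 = 0.0436P*, so P* = 0.963/0.0436 = 22.1.

N* ≈ 193, H* ≈ 57.6, P* ≈ 22.1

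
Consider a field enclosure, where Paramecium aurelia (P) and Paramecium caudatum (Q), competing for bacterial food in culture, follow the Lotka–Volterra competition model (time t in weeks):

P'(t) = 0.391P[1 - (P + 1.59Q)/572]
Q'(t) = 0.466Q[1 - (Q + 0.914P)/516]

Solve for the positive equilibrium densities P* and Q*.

Setting both brackets to zero gives the nullclines P + 1.59Q = 572 and 0.914P + Q = 516.
Substituting Q = 516 - 0.914P into the first: P(1 - 1.59·0.914) = 572 - 1.59·516.
So P* = -248/-0.453 = 548, and then Q* = 516 - 0.914·548 = 15.

P* ≈ 548, Q* ≈ 15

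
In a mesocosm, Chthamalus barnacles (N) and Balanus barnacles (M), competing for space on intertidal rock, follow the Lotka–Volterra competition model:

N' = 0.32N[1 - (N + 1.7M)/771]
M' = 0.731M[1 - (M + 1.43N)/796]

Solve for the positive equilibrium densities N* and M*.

Setting both brackets to zero gives the nullclines N + 1.7M = 771 and 1.43N + M = 796.
Substituting M = 796 - 1.43N into the first: N(1 - 1.7·1.43) = 771 - 1.7·796.
So N* = -582/-1.43 = 407, and then M* = 796 - 1.43·407 = 214.

N* ≈ 407, M* ≈ 214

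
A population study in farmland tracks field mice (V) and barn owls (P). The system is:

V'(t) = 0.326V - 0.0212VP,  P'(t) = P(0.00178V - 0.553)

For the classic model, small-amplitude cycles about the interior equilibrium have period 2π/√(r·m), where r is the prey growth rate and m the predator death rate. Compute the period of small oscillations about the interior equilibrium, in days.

T ≈ 14.8 days

Here r = 0.326 and m = 0.553, so r·m = 0.18.
ω = √0.18 = 0.425 per day, hence T = 2π/ω ≈ 14.8 days.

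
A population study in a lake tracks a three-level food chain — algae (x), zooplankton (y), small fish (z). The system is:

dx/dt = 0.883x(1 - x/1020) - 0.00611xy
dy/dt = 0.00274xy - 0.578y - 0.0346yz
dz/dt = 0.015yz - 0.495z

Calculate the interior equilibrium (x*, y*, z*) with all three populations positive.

x* ≈ 787, y* ≈ 33, z* ≈ 45.6

From dz/dt = 0: 0.015y* = 0.495, so y* = 33.
From dx/dt = 0: 0.883(1 - x*/1020) = 0.00611·33, giving x* = 1020·(1 - 0.228) = 787.
From dy/dt = 0: 0.00274·787 - 0.578 = 0.0346z*, so z* = 1.58/0.0346 = 45.6.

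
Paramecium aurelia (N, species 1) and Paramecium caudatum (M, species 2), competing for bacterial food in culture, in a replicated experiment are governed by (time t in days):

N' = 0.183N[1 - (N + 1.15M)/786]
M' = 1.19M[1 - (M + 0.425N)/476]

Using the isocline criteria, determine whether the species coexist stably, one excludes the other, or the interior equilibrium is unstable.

stable coexistence

Compare the nullcline intercepts: K1/α12 = 786/1.15 = 683 > K2 = 476; K2/α21 = 476/0.425 = 1120 > K1 = 786.
Since both inequalities hold, each species can invade when rare, so the interior equilibrium is stable.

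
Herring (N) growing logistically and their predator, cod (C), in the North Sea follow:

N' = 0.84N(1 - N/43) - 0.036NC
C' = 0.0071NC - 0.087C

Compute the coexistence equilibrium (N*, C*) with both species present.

From dC/dt = 0 with C > 0: 0.0071N* = 0.087, so N* = 12.3.
Substitute into dN/dt = 0: 0.84(1 - 12.3/43) = 0.036C*.
The bracket is 0.715, giving C* = 0.601/0.036 = 16.7.

N* ≈ 12.3, C* ≈ 16.7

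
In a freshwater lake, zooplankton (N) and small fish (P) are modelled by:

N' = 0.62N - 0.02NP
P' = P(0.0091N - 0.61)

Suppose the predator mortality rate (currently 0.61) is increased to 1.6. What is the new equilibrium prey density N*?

N* ≈ 176

At the interior fixed point, setting dP/dt = 0 with P > 0 fixes N* = (predator death rate)/(NP coefficient) — independent of the other coefficients.
With the change, N* = 1.6/0.0091 = 176; it rises from 67.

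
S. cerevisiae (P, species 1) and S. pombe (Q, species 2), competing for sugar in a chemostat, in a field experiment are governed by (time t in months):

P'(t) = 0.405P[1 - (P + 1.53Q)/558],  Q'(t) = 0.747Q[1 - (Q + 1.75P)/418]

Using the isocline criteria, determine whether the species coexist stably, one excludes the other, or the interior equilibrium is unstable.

unstable coexistence (outcome depends on initial conditions)

Compare the nullcline intercepts: K1/α12 = 558/1.53 = 365 < K2 = 418; K2/α21 = 418/1.75 = 239 < K1 = 558.
Since both are reversed, neither can invade when rare; the interior point is a saddle.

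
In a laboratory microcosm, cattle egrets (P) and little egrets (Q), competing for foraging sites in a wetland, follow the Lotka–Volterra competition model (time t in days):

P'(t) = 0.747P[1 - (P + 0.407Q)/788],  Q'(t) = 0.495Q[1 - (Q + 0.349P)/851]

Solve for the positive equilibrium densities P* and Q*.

P* ≈ 515, Q* ≈ 671

Setting both brackets to zero gives the nullclines P + 0.407Q = 788 and 0.349P + Q = 851.
Substituting Q = 851 - 0.349P into the first: P(1 - 0.407·0.349) = 788 - 0.407·851.
So P* = 442/0.858 = 515, and then Q* = 851 - 0.349·515 = 671.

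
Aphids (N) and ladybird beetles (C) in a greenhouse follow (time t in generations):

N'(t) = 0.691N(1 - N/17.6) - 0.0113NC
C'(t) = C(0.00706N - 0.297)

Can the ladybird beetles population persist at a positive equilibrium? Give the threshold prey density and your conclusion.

Threshold N = 42.1; K < 42.1, so no, the predator goes extinct.

The predator equation gives dC/dt > 0 only when N > 0.297/0.00706 = 42.1.
Without the predator, N → K = 17.6. Since 17.6 < 42.1, the predator cannot invade.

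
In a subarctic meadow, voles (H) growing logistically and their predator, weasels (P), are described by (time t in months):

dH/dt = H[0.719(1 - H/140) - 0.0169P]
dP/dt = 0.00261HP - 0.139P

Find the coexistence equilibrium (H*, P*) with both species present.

From dP/dt = 0 with P > 0: 0.00261H* = 0.139, so H* = 53.3.
Substitute into dH/dt = 0: 0.719(1 - 53.3/140) = 0.0169P*.
The bracket is 0.62, giving P* = 0.445/0.0169 = 26.4.

H* ≈ 53.3, P* ≈ 26.4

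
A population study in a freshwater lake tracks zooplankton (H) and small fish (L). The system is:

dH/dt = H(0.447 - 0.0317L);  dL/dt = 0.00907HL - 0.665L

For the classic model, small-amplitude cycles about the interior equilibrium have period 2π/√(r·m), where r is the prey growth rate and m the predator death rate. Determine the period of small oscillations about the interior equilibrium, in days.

T ≈ 11.5 days

Here r = 0.447 and m = 0.665, so r·m = 0.297.
ω = √0.297 = 0.545 per day, hence T = 2π/ω ≈ 11.5 days.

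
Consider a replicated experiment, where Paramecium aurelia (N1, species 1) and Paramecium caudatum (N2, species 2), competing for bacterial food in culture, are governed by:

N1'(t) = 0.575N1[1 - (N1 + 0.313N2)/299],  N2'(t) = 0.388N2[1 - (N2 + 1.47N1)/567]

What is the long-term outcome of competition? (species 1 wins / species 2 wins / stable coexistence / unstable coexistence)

stable coexistence

Compare the nullcline intercepts: K1/α12 = 299/0.313 = 955 > K2 = 567; K2/α21 = 567/1.47 = 386 > K1 = 299.
Since both inequalities hold, each species can invade when rare, so the interior equilibrium is stable.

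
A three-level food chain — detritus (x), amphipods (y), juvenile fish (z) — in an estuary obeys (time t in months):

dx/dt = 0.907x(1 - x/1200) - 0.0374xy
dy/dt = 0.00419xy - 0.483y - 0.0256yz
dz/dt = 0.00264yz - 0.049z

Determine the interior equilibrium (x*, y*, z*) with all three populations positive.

x* ≈ 282, y* ≈ 18.6, z* ≈ 27.2

From dz/dt = 0: 0.00264y* = 0.049, so y* = 18.6.
From dx/dt = 0: 0.907(1 - x*/1200) = 0.0374·18.6, giving x* = 1200·(1 - 0.765) = 282.
From dy/dt = 0: 0.00419·282 - 0.483 = 0.0256z*, so z* = 0.697/0.0256 = 27.2.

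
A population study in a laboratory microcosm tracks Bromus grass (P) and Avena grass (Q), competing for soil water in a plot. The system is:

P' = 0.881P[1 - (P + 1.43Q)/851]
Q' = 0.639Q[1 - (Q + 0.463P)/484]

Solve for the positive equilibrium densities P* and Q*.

Setting both brackets to zero gives the nullclines P + 1.43Q = 851 and 0.463P + Q = 484.
Substituting Q = 484 - 0.463P into the first: P(1 - 1.43·0.463) = 851 - 1.43·484.
So P* = 159/0.338 = 470, and then Q* = 484 - 0.463·470 = 266.

P* ≈ 470, Q* ≈ 266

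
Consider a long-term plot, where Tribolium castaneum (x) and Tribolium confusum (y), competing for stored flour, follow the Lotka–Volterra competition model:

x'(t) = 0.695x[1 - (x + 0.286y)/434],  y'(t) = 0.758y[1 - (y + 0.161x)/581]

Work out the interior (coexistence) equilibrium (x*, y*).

x* ≈ 281, y* ≈ 536

Setting both brackets to zero gives the nullclines x + 0.286y = 434 and 0.161x + y = 581.
Substituting y = 581 - 0.161x into the first: x(1 - 0.286·0.161) = 434 - 0.286·581.
So x* = 268/0.954 = 281, and then y* = 581 - 0.161·281 = 536.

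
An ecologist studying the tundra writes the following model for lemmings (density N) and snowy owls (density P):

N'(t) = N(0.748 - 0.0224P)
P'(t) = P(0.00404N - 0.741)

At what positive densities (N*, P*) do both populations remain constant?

N* ≈ 183, P* ≈ 33.4

Set dP/dt = 0 with P > 0: 0.00404N - 0.741 = 0, so N* = 0.741/0.00404 = 183.
Set dN/dt = 0 with N > 0: 0.748 - 0.0224P = 0, so P* = 0.748/0.0224 = 33.4.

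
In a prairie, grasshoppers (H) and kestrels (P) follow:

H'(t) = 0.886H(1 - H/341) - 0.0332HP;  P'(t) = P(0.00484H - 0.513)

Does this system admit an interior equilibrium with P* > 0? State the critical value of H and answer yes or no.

The predator equation gives dP/dt > 0 only when H > 0.513/0.00484 = 106.
Without the predator, H → K = 341. Since 341 > 106, the predator can invade and persist.

Threshold H = 106; K > 106, so yes, the predator persists.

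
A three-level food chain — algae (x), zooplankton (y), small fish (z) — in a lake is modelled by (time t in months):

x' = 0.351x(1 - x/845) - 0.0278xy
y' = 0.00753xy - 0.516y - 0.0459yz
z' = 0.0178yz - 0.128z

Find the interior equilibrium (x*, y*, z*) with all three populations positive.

x* ≈ 364, y* ≈ 7.19, z* ≈ 48.4

From dz/dt = 0: 0.0178y* = 0.128, so y* = 7.19.
From dx/dt = 0: 0.351(1 - x*/845) = 0.0278·7.19, giving x* = 845·(1 - 0.57) = 364.
From dy/dt = 0: 0.00753·364 - 0.516 = 0.0459z*, so z* = 2.22/0.0459 = 48.4.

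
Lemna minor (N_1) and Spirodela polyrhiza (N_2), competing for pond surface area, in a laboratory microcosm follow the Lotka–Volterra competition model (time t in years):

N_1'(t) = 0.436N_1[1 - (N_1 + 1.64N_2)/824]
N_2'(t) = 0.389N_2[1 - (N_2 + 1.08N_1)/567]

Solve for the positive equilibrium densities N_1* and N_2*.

Setting both brackets to zero gives the nullclines N_1 + 1.64N_2 = 824 and 1.08N_1 + N_2 = 567.
Substituting N_2 = 567 - 1.08N_1 into the first: N_1(1 - 1.64·1.08) = 824 - 1.64·567.
So N_1* = -106/-0.771 = 137, and then N_2* = 567 - 1.08·137 = 419.

N_1* ≈ 137, N_2* ≈ 419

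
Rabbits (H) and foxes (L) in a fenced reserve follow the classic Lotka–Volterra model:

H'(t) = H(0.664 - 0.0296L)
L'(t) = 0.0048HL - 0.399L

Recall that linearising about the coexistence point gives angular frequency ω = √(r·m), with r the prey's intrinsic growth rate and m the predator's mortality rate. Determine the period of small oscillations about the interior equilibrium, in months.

Here r = 0.664 and m = 0.399, so r·m = 0.265.
ω = √0.265 = 0.515 per month, hence T = 2π/ω ≈ 12.2 months.

T ≈ 12.2 months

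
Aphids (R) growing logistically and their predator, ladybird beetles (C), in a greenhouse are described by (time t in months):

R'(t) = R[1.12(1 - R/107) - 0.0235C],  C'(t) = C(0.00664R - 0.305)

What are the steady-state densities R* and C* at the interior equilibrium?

From dC/dt = 0 with C > 0: 0.00664R* = 0.305, so R* = 45.9.
Substitute into dR/dt = 0: 1.12(1 - 45.9/107) = 0.0235C*.
The bracket is 0.571, giving C* = 0.639/0.0235 = 27.2.

R* ≈ 45.9, C* ≈ 27.2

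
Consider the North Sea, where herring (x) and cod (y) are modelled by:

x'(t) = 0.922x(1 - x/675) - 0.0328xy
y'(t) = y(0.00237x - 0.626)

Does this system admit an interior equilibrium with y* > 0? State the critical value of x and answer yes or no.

Threshold x = 264; K > 264, so yes, the predator persists.

The predator equation gives dy/dt > 0 only when x > 0.626/0.00237 = 264.
Without the predator, x → K = 675. Since 675 > 264, the predator can invade and persist.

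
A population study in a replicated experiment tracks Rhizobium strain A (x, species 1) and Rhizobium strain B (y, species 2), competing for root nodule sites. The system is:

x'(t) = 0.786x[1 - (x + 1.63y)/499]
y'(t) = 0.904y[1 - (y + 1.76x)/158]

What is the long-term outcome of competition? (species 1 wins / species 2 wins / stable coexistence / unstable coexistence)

Compare the nullcline intercepts: K1/α12 = 499/1.63 = 306 > K2 = 158; K2/α21 = 158/1.76 = 89.8 < K1 = 499.
Since the inequalities point opposite ways, species 1 can invade but species 2 cannot.

species 1 excludes species 2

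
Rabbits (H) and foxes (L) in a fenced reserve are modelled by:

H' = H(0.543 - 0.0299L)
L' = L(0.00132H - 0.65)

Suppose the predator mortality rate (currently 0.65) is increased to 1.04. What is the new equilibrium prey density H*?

At the interior fixed point, setting dL/dt = 0 with L > 0 fixes H* = (predator death rate)/(HL coefficient) — independent of the other coefficients.
With the change, H* = 1.04/0.00132 = 788; it rises from 492.

H* ≈ 788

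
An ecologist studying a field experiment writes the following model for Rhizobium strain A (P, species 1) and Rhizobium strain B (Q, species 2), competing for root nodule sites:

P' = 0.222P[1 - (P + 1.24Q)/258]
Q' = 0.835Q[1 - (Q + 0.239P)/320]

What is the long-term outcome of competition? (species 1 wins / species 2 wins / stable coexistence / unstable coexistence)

species 2 excludes species 1

Compare the nullcline intercepts: K1/α12 = 258/1.24 = 208 < K2 = 320; K2/α21 = 320/0.239 = 1340 > K1 = 258.
Since the inequalities point opposite ways, species 2 can invade but species 1 cannot.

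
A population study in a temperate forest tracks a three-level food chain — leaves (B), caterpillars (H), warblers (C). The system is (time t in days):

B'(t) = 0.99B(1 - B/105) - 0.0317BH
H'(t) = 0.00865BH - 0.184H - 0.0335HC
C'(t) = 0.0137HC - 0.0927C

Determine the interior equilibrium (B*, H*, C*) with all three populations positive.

B* ≈ 82.3, H* ≈ 6.77, C* ≈ 15.7

From dC/dt = 0: 0.0137H* = 0.0927, so H* = 6.77.
From dB/dt = 0: 0.99(1 - B*/105) = 0.0317·6.77, giving B* = 105·(1 - 0.217) = 82.3.
From dH/dt = 0: 0.00865·82.3 - 0.184 = 0.0335C*, so C* = 0.527/0.0335 = 15.7.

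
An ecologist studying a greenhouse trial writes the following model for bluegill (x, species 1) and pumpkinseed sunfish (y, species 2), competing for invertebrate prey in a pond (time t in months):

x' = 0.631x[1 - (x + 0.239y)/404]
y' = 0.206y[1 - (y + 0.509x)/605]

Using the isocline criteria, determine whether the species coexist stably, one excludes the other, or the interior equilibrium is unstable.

Compare the nullcline intercepts: K1/α12 = 404/0.239 = 1690 > K2 = 605; K2/α21 = 605/0.509 = 1190 > K1 = 404.
Since both inequalities hold, each species can invade when rare, so the interior equilibrium is stable.

stable coexistence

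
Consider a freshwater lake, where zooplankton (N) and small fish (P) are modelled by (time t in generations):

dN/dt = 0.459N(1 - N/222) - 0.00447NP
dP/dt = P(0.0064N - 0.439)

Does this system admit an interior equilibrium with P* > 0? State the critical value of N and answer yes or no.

Threshold N = 68.6; K > 68.6, so yes, the predator persists.

The predator equation gives dP/dt > 0 only when N > 0.439/0.0064 = 68.6.
Without the predator, N → K = 222. Since 222 > 68.6, the predator can invade and persist.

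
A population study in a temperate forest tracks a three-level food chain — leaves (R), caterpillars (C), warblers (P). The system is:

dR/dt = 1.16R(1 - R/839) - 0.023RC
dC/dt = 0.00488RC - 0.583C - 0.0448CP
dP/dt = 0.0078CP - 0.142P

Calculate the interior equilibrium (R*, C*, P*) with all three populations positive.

From dP/dt = 0: 0.0078C* = 0.142, so C* = 18.2.
From dR/dt = 0: 1.16(1 - R*/839) = 0.023·18.2, giving R* = 839·(1 - 0.361) = 536.
From dC/dt = 0: 0.00488·536 - 0.583 = 0.0448P*, so P* = 2.03/0.0448 = 45.4.

R* ≈ 536, C* ≈ 18.2, P* ≈ 45.4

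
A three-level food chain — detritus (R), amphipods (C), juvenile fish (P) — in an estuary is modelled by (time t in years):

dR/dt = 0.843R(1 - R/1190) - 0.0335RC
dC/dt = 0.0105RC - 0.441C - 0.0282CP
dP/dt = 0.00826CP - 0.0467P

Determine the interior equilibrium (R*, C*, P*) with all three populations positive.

From dP/dt = 0: 0.00826C* = 0.0467, so C* = 5.65.
From dR/dt = 0: 0.843(1 - R*/1190) = 0.0335·5.65, giving R* = 1190·(1 - 0.225) = 923.
From dC/dt = 0: 0.0105·923 - 0.441 = 0.0282P*, so P* = 9.25/0.0282 = 328.

R* ≈ 923, C* ≈ 5.65, P* ≈ 328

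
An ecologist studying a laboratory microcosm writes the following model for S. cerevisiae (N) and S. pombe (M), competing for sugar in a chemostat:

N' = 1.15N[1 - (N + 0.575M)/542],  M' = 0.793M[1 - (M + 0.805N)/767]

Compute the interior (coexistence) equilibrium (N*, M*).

Setting both brackets to zero gives the nullclines N + 0.575M = 542 and 0.805N + M = 767.
Substituting M = 767 - 0.805N into the first: N(1 - 0.575·0.805) = 542 - 0.575·767.
So N* = 101/0.537 = 188, and then M* = 767 - 0.805·188 = 616.

N* ≈ 188, M* ≈ 616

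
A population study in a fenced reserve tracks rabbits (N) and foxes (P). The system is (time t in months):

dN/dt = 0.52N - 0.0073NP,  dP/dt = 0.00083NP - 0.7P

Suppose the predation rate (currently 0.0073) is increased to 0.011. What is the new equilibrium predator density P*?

At the interior fixed point, setting dN/dt = 0 with N > 0 fixes P* = (prey growth rate)/(NP coefficient) — independent of the other coefficients.
With the change, P* = 0.52/0.011 = 47.3; it falls from 71.2.

P* ≈ 47.3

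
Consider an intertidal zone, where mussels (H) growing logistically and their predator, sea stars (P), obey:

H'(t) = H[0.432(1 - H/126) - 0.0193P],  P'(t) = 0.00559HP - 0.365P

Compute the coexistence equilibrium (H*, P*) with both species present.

From dP/dt = 0 with P > 0: 0.00559H* = 0.365, so H* = 65.3.
Substitute into dH/dt = 0: 0.432(1 - 65.3/126) = 0.0193P*.
The bracket is 0.482, giving P* = 0.208/0.0193 = 10.8.

H* ≈ 65.3, P* ≈ 10.8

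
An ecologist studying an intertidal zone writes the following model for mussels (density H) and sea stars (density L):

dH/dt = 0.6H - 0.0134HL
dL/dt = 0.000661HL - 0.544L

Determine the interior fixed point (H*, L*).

H* ≈ 823, L* ≈ 44.8

Set dL/dt = 0 with L > 0: 0.000661H - 0.544 = 0, so H* = 0.544/0.000661 = 823.
Set dH/dt = 0 with H > 0: 0.6 - 0.0134L = 0, so L* = 0.6/0.0134 = 44.8.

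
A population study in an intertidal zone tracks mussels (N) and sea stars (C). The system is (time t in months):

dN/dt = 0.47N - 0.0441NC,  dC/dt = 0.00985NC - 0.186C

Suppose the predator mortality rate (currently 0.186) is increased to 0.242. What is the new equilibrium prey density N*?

At the interior fixed point, setting dC/dt = 0 with C > 0 fixes N* = (predator death rate)/(NC coefficient) — independent of the other coefficients.
With the change, N* = 0.242/0.00985 = 24.6; it rises from 18.9.

N* ≈ 24.6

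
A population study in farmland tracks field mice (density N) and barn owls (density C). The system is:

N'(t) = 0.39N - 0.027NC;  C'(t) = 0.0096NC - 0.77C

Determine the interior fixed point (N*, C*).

N* ≈ 80.2, C* ≈ 14.4

Set dC/dt = 0 with C > 0: 0.0096N - 0.77 = 0, so N* = 0.77/0.0096 = 80.2.
Set dN/dt = 0 with N > 0: 0.39 - 0.027C = 0, so C* = 0.39/0.027 = 14.4.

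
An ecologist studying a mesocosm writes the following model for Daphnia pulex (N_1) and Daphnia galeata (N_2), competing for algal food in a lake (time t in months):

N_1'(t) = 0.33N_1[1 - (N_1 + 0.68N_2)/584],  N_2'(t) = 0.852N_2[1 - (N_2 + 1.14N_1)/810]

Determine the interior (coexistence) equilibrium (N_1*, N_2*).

Setting both brackets to zero gives the nullclines N_1 + 0.68N_2 = 584 and 1.14N_1 + N_2 = 810.
Substituting N_2 = 810 - 1.14N_1 into the first: N_1(1 - 0.68·1.14) = 584 - 0.68·810.
So N_1* = 33.2/0.225 = 148, and then N_2* = 810 - 1.14·148 = 642.

N_1* ≈ 148, N_2* ≈ 642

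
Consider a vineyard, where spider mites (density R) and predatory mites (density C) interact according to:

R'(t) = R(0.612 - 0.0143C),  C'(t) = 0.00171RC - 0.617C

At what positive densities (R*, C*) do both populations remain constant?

R* ≈ 361, C* ≈ 42.8

Set dC/dt = 0 with C > 0: 0.00171R - 0.617 = 0, so R* = 0.617/0.00171 = 361.
Set dR/dt = 0 with R > 0: 0.612 - 0.0143C = 0, so C* = 0.612/0.0143 = 42.8.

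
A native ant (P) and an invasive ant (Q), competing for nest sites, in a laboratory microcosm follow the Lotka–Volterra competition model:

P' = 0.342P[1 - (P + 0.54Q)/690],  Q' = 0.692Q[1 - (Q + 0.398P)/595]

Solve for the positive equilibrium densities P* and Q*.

P* ≈ 470, Q* ≈ 408

Setting both brackets to zero gives the nullclines P + 0.54Q = 690 and 0.398P + Q = 595.
Substituting Q = 595 - 0.398P into the first: P(1 - 0.54·0.398) = 690 - 0.54·595.
So P* = 369/0.785 = 470, and then Q* = 595 - 0.398·470 = 408.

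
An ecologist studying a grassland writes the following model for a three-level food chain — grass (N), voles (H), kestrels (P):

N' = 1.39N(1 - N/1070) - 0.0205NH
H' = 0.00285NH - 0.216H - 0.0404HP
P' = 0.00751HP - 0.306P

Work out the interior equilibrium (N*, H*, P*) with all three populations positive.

From dP/dt = 0: 0.00751H* = 0.306, so H* = 40.7.
From dN/dt = 0: 1.39(1 - N*/1070) = 0.0205·40.7, giving N* = 1070·(1 - 0.601) = 427.
From dH/dt = 0: 0.00285·427 - 0.216 = 0.0404P*, so P* = 1/0.0404 = 24.8.

N* ≈ 427, H* ≈ 40.7, P* ≈ 24.8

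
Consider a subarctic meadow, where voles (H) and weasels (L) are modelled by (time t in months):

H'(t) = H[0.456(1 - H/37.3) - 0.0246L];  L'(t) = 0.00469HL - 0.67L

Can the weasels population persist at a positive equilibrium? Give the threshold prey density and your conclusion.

The predator equation gives dL/dt > 0 only when H > 0.67/0.00469 = 143.
Without the predator, H → K = 37.3. Since 37.3 < 143, the predator cannot invade.

Threshold H = 143; K < 143, so no, the predator goes extinct.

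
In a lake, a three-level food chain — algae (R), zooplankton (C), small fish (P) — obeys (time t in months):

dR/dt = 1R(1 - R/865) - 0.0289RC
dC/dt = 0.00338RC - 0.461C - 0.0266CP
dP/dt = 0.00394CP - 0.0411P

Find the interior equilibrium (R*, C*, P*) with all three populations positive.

From dP/dt = 0: 0.00394C* = 0.0411, so C* = 10.4.
From dR/dt = 0: 1(1 - R*/865) = 0.0289·10.4, giving R* = 865·(1 - 0.301) = 604.
From dC/dt = 0: 0.00338·604 - 0.461 = 0.0266P*, so P* = 1.58/0.0266 = 59.4.

R* ≈ 604, C* ≈ 10.4, P* ≈ 59.4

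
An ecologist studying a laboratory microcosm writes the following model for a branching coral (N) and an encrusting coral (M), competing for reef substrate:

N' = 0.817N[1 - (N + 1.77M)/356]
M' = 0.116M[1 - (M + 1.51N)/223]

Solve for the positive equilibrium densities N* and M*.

N* ≈ 23.1, M* ≈ 188

Setting both brackets to zero gives the nullclines N + 1.77M = 356 and 1.51N + M = 223.
Substituting M = 223 - 1.51N into the first: N(1 - 1.77·1.51) = 356 - 1.77·223.
So N* = -38.7/-1.67 = 23.1, and then M* = 223 - 1.51·23.1 = 188.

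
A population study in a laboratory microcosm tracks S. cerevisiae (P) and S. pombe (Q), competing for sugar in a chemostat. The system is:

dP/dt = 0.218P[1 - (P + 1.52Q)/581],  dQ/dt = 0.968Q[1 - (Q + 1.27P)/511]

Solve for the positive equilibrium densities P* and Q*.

Setting both brackets to zero gives the nullclines P + 1.52Q = 581 and 1.27P + Q = 511.
Substituting Q = 511 - 1.27P into the first: P(1 - 1.52·1.27) = 581 - 1.52·511.
So P* = -196/-0.93 = 210, and then Q* = 511 - 1.27·210 = 244.

P* ≈ 210, Q* ≈ 244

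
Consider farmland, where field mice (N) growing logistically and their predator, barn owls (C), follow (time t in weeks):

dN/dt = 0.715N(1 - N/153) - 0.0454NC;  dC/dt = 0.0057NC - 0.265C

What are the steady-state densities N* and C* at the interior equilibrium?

From dC/dt = 0 with C > 0: 0.0057N* = 0.265, so N* = 46.5.
Substitute into dN/dt = 0: 0.715(1 - 46.5/153) = 0.0454C*.
The bracket is 0.696, giving C* = 0.498/0.0454 = 11.

N* ≈ 46.5, C* ≈ 11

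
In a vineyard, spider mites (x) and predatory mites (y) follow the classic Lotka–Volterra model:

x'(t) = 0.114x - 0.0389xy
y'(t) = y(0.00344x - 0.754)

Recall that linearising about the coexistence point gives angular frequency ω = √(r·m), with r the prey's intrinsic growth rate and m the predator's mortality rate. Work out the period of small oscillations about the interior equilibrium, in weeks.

Here r = 0.114 and m = 0.754, so r·m = 0.086.
ω = √0.086 = 0.293 per week, hence T = 2π/ω ≈ 21.4 weeks.

T ≈ 21.4 weeks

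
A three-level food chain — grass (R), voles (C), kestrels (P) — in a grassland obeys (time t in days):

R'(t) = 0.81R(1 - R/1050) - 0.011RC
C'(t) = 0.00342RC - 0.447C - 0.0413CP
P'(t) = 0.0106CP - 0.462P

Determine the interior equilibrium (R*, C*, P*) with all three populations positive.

R* ≈ 429, C* ≈ 43.6, P* ≈ 24.7

From dP/dt = 0: 0.0106C* = 0.462, so C* = 43.6.
From dR/dt = 0: 0.81(1 - R*/1050) = 0.011·43.6, giving R* = 1050·(1 - 0.592) = 429.
From dC/dt = 0: 0.00342·429 - 0.447 = 0.0413P*, so P* = 1.02/0.0413 = 24.7.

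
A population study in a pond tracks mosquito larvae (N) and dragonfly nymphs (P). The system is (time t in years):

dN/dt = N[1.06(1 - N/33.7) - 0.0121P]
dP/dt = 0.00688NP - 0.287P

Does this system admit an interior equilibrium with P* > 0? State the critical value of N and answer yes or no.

Threshold N = 41.7; K < 41.7, so no, the predator goes extinct.

The predator equation gives dP/dt > 0 only when N > 0.287/0.00688 = 41.7.
Without the predator, N → K = 33.7. Since 33.7 < 41.7, the predator cannot invade.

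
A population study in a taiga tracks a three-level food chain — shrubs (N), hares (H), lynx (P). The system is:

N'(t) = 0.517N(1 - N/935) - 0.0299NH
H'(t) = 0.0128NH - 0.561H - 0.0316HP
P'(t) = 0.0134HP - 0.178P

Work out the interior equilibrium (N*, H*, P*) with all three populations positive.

N* ≈ 217, H* ≈ 13.3, P* ≈ 70

From dP/dt = 0: 0.0134H* = 0.178, so H* = 13.3.
From dN/dt = 0: 0.517(1 - N*/935) = 0.0299·13.3, giving N* = 935·(1 - 0.768) = 217.
From dH/dt = 0: 0.0128·217 - 0.561 = 0.0316P*, so P* = 2.21/0.0316 = 70.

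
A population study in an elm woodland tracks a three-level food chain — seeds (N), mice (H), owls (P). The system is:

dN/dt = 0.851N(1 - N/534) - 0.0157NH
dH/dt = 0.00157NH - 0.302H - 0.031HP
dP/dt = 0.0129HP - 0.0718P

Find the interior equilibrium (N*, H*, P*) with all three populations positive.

From dP/dt = 0: 0.0129H* = 0.0718, so H* = 5.57.
From dN/dt = 0: 0.851(1 - N*/534) = 0.0157·5.57, giving N* = 534·(1 - 0.103) = 479.
From dH/dt = 0: 0.00157·479 - 0.302 = 0.031P*, so P* = 0.45/0.031 = 14.5.

N* ≈ 479, H* ≈ 5.57, P* ≈ 14.5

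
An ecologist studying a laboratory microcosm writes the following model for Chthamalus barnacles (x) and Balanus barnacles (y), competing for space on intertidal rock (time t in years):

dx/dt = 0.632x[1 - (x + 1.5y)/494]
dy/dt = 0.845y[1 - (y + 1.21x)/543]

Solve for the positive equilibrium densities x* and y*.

x* ≈ 393, y* ≈ 67.2

Setting both brackets to zero gives the nullclines x + 1.5y = 494 and 1.21x + y = 543.
Substituting y = 543 - 1.21x into the first: x(1 - 1.5·1.21) = 494 - 1.5·543.
So x* = -320/-0.815 = 393, and then y* = 543 - 1.21·393 = 67.2.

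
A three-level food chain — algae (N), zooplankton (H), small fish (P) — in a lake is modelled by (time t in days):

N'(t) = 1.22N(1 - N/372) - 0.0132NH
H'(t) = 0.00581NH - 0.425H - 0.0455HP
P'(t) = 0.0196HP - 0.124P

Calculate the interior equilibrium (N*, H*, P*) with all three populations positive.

From dP/dt = 0: 0.0196H* = 0.124, so H* = 6.33.
From dN/dt = 0: 1.22(1 - N*/372) = 0.0132·6.33, giving N* = 372·(1 - 0.0685) = 347.
From dH/dt = 0: 0.00581·347 - 0.425 = 0.0455P*, so P* = 1.59/0.0455 = 34.9.

N* ≈ 347, H* ≈ 6.33, P* ≈ 34.9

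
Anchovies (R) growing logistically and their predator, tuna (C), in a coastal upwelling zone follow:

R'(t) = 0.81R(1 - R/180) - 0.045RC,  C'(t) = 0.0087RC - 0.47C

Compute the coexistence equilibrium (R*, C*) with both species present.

R* ≈ 54, C* ≈ 12.6

From dC/dt = 0 with C > 0: 0.0087R* = 0.47, so R* = 54.
Substitute into dR/dt = 0: 0.81(1 - 54/180) = 0.045C*.
The bracket is 0.7, giving C* = 0.567/0.045 = 12.6.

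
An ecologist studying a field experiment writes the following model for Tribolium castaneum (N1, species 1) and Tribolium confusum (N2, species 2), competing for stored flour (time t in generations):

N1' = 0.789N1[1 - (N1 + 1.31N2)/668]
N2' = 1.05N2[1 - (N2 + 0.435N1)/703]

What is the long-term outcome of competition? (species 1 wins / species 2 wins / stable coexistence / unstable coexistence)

species 2 excludes species 1

Compare the nullcline intercepts: K1/α12 = 668/1.31 = 510 < K2 = 703; K2/α21 = 703/0.435 = 1620 > K1 = 668.
Since the inequalities point opposite ways, species 2 can invade but species 1 cannot.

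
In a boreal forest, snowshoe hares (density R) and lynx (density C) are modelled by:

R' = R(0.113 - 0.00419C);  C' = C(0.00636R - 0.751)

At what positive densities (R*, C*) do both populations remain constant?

R* ≈ 118, C* ≈ 27

Set dC/dt = 0 with C > 0: 0.00636R - 0.751 = 0, so R* = 0.751/0.00636 = 118.
Set dR/dt = 0 with R > 0: 0.113 - 0.00419C = 0, so C* = 0.113/0.00419 = 27.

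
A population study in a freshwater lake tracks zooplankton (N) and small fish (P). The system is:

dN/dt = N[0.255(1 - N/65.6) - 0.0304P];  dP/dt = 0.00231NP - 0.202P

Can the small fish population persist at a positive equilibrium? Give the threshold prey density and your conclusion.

Threshold N = 87.4; K < 87.4, so no, the predator goes extinct.

The predator equation gives dP/dt > 0 only when N > 0.202/0.00231 = 87.4.
Without the predator, N → K = 65.6. Since 65.6 < 87.4, the predator cannot invade.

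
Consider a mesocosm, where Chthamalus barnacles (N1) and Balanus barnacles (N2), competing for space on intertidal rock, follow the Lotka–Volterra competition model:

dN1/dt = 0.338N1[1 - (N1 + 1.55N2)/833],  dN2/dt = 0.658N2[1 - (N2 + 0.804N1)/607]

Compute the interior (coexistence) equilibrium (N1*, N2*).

Setting both brackets to zero gives the nullclines N1 + 1.55N2 = 833 and 0.804N1 + N2 = 607.
Substituting N2 = 607 - 0.804N1 into the first: N1(1 - 1.55·0.804) = 833 - 1.55·607.
So N1* = -108/-0.246 = 438, and then N2* = 607 - 0.804·438 = 255.

N1* ≈ 438, N2* ≈ 255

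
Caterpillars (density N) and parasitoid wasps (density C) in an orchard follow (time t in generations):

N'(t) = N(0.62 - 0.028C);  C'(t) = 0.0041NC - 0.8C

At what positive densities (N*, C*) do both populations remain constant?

Set dC/dt = 0 with C > 0: 0.0041N - 0.8 = 0, so N* = 0.8/0.0041 = 195.
Set dN/dt = 0 with N > 0: 0.62 - 0.028C = 0, so C* = 0.62/0.028 = 22.1.

N* ≈ 195, C* ≈ 22.1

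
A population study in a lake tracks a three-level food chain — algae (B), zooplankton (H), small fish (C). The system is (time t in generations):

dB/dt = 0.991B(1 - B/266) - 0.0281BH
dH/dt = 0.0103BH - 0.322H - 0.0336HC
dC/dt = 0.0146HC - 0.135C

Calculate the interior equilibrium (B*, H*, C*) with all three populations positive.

B* ≈ 196, H* ≈ 9.25, C* ≈ 50.6

From dC/dt = 0: 0.0146H* = 0.135, so H* = 9.25.
From dB/dt = 0: 0.991(1 - B*/266) = 0.0281·9.25, giving B* = 266·(1 - 0.262) = 196.
From dH/dt = 0: 0.0103·196 - 0.322 = 0.0336C*, so C* = 1.7/0.0336 = 50.6.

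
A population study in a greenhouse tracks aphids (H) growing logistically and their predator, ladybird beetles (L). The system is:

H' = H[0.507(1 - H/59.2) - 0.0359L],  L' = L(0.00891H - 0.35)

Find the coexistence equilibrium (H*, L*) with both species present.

H* ≈ 39.3, L* ≈ 4.75

From dL/dt = 0 with L > 0: 0.00891H* = 0.35, so H* = 39.3.
Substitute into dH/dt = 0: 0.507(1 - 39.3/59.2) = 0.0359L*.
The bracket is 0.336, giving L* = 0.171/0.0359 = 4.75.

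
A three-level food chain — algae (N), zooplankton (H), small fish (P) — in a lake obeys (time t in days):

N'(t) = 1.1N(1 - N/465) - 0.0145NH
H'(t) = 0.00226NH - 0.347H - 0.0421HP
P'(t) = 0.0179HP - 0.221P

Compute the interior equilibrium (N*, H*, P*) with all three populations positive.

From dP/dt = 0: 0.0179H* = 0.221, so H* = 12.3.
From dN/dt = 0: 1.1(1 - N*/465) = 0.0145·12.3, giving N* = 465·(1 - 0.163) = 389.
From dH/dt = 0: 0.00226·389 - 0.347 = 0.0421P*, so P* = 0.533/0.0421 = 12.7.

N* ≈ 389, H* ≈ 12.3, P* ≈ 12.7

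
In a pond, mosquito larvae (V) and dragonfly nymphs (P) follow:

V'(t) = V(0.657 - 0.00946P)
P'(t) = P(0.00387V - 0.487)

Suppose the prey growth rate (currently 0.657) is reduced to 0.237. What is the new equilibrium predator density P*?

At the interior fixed point, setting dV/dt = 0 with V > 0 fixes P* = (prey growth rate)/(VP coefficient) — independent of the other coefficients.
With the change, P* = 0.237/0.00946 = 25.1; it falls from 69.5.

P* ≈ 25.1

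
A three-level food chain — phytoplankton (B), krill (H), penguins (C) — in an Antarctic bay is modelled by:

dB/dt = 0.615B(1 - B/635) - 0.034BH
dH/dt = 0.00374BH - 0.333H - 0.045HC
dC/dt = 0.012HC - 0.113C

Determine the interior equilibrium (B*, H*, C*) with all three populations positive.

B* ≈ 304, H* ≈ 9.42, C* ≈ 17.9

From dC/dt = 0: 0.012H* = 0.113, so H* = 9.42.
From dB/dt = 0: 0.615(1 - B*/635) = 0.034·9.42, giving B* = 635·(1 - 0.521) = 304.
From dH/dt = 0: 0.00374·304 - 0.333 = 0.045C*, so C* = 0.806/0.045 = 17.9.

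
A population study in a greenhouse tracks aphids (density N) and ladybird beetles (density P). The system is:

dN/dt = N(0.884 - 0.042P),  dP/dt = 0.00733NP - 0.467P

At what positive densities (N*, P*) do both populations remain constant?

N* ≈ 63.7, P* ≈ 21

Set dP/dt = 0 with P > 0: 0.00733N - 0.467 = 0, so N* = 0.467/0.00733 = 63.7.
Set dN/dt = 0 with N > 0: 0.884 - 0.042P = 0, so P* = 0.884/0.042 = 21.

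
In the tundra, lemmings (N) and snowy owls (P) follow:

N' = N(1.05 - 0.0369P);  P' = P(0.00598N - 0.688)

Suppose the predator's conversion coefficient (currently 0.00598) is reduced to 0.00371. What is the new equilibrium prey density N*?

At the interior fixed point, setting dP/dt = 0 with P > 0 fixes N* = (predator death rate)/(NP coefficient) — independent of the other coefficients.
With the change, N* = 0.688/0.00371 = 185; it rises from 115.

N* ≈ 185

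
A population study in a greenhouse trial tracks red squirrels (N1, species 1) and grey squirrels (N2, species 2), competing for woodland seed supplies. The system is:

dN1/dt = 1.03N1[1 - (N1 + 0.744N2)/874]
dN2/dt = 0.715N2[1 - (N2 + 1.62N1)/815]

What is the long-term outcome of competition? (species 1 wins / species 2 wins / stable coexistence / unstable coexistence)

Compare the nullcline intercepts: K1/α12 = 874/0.744 = 1170 > K2 = 815; K2/α21 = 815/1.62 = 503 < K1 = 874.
Since the inequalities point opposite ways, species 1 can invade but species 2 cannot.

species 1 excludes species 2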